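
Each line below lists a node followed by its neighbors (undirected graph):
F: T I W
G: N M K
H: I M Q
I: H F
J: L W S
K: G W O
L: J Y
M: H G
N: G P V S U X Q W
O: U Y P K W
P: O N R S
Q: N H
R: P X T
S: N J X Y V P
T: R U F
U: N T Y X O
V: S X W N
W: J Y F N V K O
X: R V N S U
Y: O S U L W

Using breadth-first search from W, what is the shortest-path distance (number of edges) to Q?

2

Level 0: W
Level 1: F, J, K, N, O, V, Y
Level 2: G, I, L, P, Q, S, T, U, X
Level 3: H, M, R
Q first appears at level 2.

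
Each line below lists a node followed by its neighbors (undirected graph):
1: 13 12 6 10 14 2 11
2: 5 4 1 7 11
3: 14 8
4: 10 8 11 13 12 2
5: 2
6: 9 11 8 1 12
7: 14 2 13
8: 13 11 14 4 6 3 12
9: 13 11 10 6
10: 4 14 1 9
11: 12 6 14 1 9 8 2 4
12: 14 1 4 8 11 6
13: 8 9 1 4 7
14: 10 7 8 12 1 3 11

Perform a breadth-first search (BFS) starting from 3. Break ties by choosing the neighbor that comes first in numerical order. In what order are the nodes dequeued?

Visit 3; enqueue 8, 14 → queue [8, 14]
Visit 8; enqueue 4, 6, 11, 12, 13 → queue [14, 4, 6, 11, 12, 13]
Visit 14; enqueue 1, 7, 10 → queue [4, 6, 11, 12, 13, 1, 7, 10]
Visit 4; enqueue 2 → queue [6, 11, 12, 13, 1, 7, 10, 2]
Visit 6; enqueue 9 → queue [11, 12, 13, 1, 7, 10, 2, 9]
Visit 11 → queue [12, 13, 1, 7, 10, 2, 9]
Visit 12 → queue [13, 1, 7, 10, 2, 9]
Visit 13 → queue [1, 7, 10, 2, 9]
Visit 1 → queue [7, 10, 2, 9]
Visit 7 → queue [10, 2, 9]
Visit 10 → queue [2, 9]
Visit 2; enqueue 5 → queue [9, 5]
Visit 9 → queue [5]
Visit 5 → queue []

3 8 14 4 6 11 12 13 1 7 10 2 9 5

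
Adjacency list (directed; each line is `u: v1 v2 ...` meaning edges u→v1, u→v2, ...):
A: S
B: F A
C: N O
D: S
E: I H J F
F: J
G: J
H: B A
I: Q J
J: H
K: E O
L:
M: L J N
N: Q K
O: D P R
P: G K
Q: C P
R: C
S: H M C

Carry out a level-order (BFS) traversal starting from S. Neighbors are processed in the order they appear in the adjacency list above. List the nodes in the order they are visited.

S, H, M, C, B, A, L, J, N, O, F, Q, K, D, P, R, E, G, I

Visit S; enqueue H, M, C → queue [H, M, C]
Visit H; enqueue B, A → queue [M, C, B, A]
Visit M; enqueue L, J, N → queue [C, B, A, L, J, N]
Visit C; enqueue O → queue [B, A, L, J, N, O]
Visit B; enqueue F → queue [A, L, J, N, O, F]
Visit A → queue [L, J, N, O, F]
Visit L → queue [J, N, O, F]
Visit J → queue [N, O, F]
Visit N; enqueue Q, K → queue [O, F, Q, K]
Visit O; enqueue D, P, R → queue [F, Q, K, D, P, R]
Visit F → queue [Q, K, D, P, R]
Visit Q → queue [K, D, P, R]
Visit K; enqueue E → queue [D, P, R, E]
Visit D → queue [P, R, E]
Visit P; enqueue G → queue [R, E, G]
Visit R → queue [E, G]
Visit E; enqueue I → queue [G, I]
Visit G → queue [I]
Visit I → queue []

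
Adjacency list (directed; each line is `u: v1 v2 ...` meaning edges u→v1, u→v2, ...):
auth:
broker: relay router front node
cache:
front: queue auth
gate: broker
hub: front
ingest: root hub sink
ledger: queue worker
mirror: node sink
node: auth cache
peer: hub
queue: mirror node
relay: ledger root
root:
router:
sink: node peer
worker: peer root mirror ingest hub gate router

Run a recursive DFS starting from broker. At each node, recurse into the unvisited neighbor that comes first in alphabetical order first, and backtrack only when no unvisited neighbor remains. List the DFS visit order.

broker → front → auth → queue → mirror → node → cache → sink → peer → hub → relay → ledger → worker → gate → ingest → root → router

Visit broker
broker → front
front → auth
front → queue
queue → mirror
mirror → node
node → cache
mirror → sink
sink → peer
peer → hub
broker → relay
relay → ledger
ledger → worker
worker → gate
worker → ingest
ingest → root
worker → router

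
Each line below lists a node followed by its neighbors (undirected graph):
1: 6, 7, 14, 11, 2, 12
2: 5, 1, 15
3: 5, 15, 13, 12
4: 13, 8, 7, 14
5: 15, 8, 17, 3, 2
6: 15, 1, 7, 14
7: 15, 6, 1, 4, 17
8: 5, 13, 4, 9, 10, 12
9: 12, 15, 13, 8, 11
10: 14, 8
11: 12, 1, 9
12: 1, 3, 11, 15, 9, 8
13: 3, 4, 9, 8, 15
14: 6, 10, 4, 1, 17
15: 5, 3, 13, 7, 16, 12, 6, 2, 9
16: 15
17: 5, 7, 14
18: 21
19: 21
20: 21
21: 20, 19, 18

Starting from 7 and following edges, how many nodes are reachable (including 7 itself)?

BFS from 7 visits: 7, 15, 6, 1, 4, 17, 5, 3, 13, 16, 12, 2, 9, 14, 11, 8, 10
Reachable nodes: 17 of 21 total.

17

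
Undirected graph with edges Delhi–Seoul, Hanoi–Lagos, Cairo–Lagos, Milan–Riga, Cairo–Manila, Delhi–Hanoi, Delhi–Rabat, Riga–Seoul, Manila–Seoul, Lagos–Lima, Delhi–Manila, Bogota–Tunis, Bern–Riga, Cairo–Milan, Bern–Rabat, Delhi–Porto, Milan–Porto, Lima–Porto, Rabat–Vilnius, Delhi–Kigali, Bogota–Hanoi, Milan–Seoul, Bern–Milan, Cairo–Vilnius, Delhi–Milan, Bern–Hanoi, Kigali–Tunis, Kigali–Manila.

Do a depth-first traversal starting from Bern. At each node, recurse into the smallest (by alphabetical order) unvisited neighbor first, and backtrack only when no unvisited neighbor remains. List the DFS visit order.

Bern Hanoi Bogota Tunis Kigali Delhi Manila Cairo Lagos Lima Porto Milan Riga Seoul Vilnius Rabat

Visit Bern
Bern → Hanoi
Hanoi → Bogota
Bogota → Tunis
Tunis → Kigali
Kigali → Delhi
Delhi → Manila
Manila → Cairo
Cairo → Lagos
Lagos → Lima
Lima → Porto
Porto → Milan
Milan → Riga
Riga → Seoul
Cairo → Vilnius
Vilnius → Rabat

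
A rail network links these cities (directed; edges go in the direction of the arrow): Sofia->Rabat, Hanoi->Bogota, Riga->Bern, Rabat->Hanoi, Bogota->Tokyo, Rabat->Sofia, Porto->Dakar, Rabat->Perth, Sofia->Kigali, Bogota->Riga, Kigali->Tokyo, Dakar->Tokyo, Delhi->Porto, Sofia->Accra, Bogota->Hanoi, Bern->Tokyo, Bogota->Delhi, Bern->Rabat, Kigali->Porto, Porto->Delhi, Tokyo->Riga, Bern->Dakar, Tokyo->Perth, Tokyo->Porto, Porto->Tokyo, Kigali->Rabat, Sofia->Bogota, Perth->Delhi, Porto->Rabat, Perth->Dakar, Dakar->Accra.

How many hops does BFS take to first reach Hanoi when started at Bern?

2

Level 0: Bern
Level 1: Dakar, Rabat, Tokyo
Level 2: Accra, Hanoi, Perth, Porto, Riga, Sofia
Level 3: Bogota, Delhi, Kigali
Hanoi first appears at level 2.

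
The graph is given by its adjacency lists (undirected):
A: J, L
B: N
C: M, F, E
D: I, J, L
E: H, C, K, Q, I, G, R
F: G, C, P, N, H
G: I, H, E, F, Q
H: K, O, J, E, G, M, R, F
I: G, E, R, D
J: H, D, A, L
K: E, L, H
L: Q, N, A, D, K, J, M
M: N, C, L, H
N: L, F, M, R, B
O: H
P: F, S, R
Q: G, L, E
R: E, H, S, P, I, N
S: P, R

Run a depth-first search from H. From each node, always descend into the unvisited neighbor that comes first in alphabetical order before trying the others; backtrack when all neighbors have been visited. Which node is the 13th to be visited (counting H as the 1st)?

N

Visit H
H → E
E → C
C → F
F → G
G → I
I → D
D → J
J → A
A → L
L → K
L → M
M → N
N → B
N → R
R → P
P → S
L → Q
H → O

Visit order: H, E, C, F, G, I, D, J, A, L, K, M, N, B, R, P, S, Q, O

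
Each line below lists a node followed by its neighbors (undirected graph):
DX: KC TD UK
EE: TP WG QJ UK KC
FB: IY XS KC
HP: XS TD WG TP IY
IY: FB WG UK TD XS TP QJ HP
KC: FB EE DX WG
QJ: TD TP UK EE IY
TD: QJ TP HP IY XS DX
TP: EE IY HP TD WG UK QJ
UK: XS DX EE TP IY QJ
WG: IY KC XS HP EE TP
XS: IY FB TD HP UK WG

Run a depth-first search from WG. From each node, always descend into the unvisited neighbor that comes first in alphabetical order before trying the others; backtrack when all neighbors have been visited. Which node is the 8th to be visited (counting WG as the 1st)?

FB

Visit WG
WG → EE
EE → KC
KC → DX
DX → TD
TD → HP
HP → IY
IY → FB
FB → XS
XS → UK
UK → QJ
QJ → TP

Visit order: WG, EE, KC, DX, TD, HP, IY, FB, XS, UK, QJ, TP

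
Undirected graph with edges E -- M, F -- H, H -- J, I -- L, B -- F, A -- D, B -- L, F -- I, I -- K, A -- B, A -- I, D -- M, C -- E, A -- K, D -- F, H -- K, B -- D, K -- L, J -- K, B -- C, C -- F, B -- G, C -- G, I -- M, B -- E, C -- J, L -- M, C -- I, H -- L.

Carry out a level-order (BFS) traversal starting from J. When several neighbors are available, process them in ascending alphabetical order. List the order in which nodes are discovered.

Visit J; enqueue C, H, K → queue [C, H, K]
Visit C; enqueue B, E, F, G, I → queue [H, K, B, E, F, G, I]
Visit H; enqueue L → queue [K, B, E, F, G, I, L]
Visit K; enqueue A → queue [B, E, F, G, I, L, A]
Visit B; enqueue D → queue [E, F, G, I, L, A, D]
Visit E; enqueue M → queue [F, G, I, L, A, D, M]
Visit F → queue [G, I, L, A, D, M]
Visit G → queue [I, L, A, D, M]
Visit I → queue [L, A, D, M]
Visit L → queue [A, D, M]
Visit A → queue [D, M]
Visit D → queue [M]
Visit M → queue []

J C H K B E F G I L A D M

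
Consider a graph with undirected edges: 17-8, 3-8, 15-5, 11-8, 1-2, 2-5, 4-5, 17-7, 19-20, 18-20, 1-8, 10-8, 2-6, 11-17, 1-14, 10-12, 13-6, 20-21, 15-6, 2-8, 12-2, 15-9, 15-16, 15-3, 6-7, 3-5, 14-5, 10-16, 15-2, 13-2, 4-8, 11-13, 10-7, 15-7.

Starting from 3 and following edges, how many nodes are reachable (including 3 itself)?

BFS from 3 visits: 3, 15, 8, 5, 16, 9, 7, 6, 2, 17, 11, 10, 4, 1, 14, 13, 12
Reachable nodes: 17 of 21 total.

17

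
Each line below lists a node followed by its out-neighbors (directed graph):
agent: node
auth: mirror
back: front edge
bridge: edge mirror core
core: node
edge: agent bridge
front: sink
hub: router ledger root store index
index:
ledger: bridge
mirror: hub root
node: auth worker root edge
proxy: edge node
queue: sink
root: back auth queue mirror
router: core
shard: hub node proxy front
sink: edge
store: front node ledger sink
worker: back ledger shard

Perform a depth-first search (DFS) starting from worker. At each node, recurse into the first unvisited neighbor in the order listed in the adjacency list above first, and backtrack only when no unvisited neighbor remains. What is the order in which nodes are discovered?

worker, back, front, sink, edge, agent, node, auth, mirror, hub, router, core, ledger, bridge, root, queue, store, index, shard, proxy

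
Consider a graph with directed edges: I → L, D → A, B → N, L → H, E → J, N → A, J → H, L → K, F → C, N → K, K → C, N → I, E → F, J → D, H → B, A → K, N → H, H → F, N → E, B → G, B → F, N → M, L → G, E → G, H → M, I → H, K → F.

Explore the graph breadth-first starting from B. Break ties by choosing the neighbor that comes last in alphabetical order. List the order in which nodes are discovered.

Visit B; enqueue N, G, F → queue [N, G, F]
Visit N; enqueue M, K, I, H, E, A → queue [G, F, M, K, I, H, E, A]
Visit G → queue [F, M, K, I, H, E, A]
Visit F; enqueue C → queue [M, K, I, H, E, A, C]
Visit M → queue [K, I, H, E, A, C]
Visit K → queue [I, H, E, A, C]
Visit I; enqueue L → queue [H, E, A, C, L]
Visit H → queue [E, A, C, L]
Visit E; enqueue J → queue [A, C, L, J]
Visit A → queue [C, L, J]
Visit C → queue [L, J]
Visit L → queue [J]
Visit J; enqueue D → queue [D]
Visit D → queue []

B -> N -> G -> F -> M -> K -> I -> H -> E -> A -> C -> L -> J -> D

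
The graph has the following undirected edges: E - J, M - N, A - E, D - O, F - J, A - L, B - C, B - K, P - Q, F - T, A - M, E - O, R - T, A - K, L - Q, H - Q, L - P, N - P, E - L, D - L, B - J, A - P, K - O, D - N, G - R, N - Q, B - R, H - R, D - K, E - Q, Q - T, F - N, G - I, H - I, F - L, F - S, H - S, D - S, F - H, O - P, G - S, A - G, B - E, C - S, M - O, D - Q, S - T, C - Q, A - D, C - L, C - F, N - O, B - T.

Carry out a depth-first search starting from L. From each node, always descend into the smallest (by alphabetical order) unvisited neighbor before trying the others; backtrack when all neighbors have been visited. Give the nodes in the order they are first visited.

L A D K B C F H I G R T Q E J O M N P S

Visit L
L → A
A → D
D → K
K → B
B → C
C → F
F → H
H → I
I → G
G → R
R → T
T → Q
Q → E
E → J
E → O
O → M
M → N
N → P
T → S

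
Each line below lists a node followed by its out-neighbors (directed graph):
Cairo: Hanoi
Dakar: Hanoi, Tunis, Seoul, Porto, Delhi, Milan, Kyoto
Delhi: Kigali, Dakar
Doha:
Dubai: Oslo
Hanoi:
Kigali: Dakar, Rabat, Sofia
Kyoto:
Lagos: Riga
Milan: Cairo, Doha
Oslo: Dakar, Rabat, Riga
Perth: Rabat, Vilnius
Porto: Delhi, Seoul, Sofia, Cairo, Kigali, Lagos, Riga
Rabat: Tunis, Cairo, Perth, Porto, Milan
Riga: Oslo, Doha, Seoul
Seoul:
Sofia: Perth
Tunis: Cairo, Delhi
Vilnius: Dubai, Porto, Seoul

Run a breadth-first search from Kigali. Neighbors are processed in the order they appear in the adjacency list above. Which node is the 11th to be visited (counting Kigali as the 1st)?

Kyoto

Visit Kigali; enqueue Dakar, Rabat, Sofia → queue [Dakar, Rabat, Sofia]
Visit Dakar; enqueue Hanoi, Tunis, Seoul, Porto, Delhi, Milan, Kyoto → queue [Rabat, Sofia, Hanoi, Tunis, Seoul, Porto, Delhi, Milan, Kyoto]
Visit Rabat; enqueue Cairo, Perth → queue [Sofia, Hanoi, Tunis, Seoul, Porto, Delhi, Milan, Kyoto, Cairo, Perth]
Visit Sofia → queue [Hanoi, Tunis, Seoul, Porto, Delhi, Milan, Kyoto, Cairo, Perth]
Visit Hanoi → queue [Tunis, Seoul, Porto, Delhi, Milan, Kyoto, Cairo, Perth]
Visit Tunis → queue [Seoul, Porto, Delhi, Milan, Kyoto, Cairo, Perth]
Visit Seoul → queue [Porto, Delhi, Milan, Kyoto, Cairo, Perth]
Visit Porto; enqueue Lagos, Riga → queue [Delhi, Milan, Kyoto, Cairo, Perth, Lagos, Riga]
Visit Delhi → queue [Milan, Kyoto, Cairo, Perth, Lagos, Riga]
Visit Milan; enqueue Doha → queue [Kyoto, Cairo, Perth, Lagos, Riga, Doha]
Visit Kyoto → queue [Cairo, Perth, Lagos, Riga, Doha]
Visit Cairo → queue [Perth, Lagos, Riga, Doha]
Visit Perth; enqueue Vilnius → queue [Lagos, Riga, Doha, Vilnius]
Visit Lagos → queue [Riga, Doha, Vilnius]
Visit Riga; enqueue Oslo → queue [Doha, Vilnius, Oslo]
Visit Doha → queue [Vilnius, Oslo]
Visit Vilnius; enqueue Dubai → queue [Oslo, Dubai]
Visit Oslo → queue [Dubai]
Visit Dubai → queue []

Visit order: Kigali, Dakar, Rabat, Sofia, Hanoi, Tunis, Seoul, Porto, Delhi, Milan, Kyoto, Cairo, Perth, Lagos, Riga, Doha, Vilnius, Oslo, Dubai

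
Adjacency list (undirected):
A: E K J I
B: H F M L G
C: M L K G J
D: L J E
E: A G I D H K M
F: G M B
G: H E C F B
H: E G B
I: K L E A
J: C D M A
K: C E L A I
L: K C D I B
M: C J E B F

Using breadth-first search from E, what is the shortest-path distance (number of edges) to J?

2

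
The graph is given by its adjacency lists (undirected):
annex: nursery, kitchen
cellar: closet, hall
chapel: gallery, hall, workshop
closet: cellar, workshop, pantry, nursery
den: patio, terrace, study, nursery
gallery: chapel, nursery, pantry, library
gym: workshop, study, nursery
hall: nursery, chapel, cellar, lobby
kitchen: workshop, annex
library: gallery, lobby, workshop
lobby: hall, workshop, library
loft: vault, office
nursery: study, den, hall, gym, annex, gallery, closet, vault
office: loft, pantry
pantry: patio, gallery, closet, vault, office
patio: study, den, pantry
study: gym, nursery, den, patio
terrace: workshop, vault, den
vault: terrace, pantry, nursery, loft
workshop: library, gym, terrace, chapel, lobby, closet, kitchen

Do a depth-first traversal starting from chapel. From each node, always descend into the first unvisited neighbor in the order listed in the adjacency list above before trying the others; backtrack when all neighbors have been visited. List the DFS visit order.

chapel → gallery → nursery → study → gym → workshop → library → lobby → hall → cellar → closet → pantry → patio → den → terrace → vault → loft → office → kitchen → annex

Visit chapel
chapel → gallery
gallery → nursery
nursery → study
study → gym
gym → workshop
workshop → library
library → lobby
lobby → hall
hall → cellar
cellar → closet
closet → pantry
pantry → patio
patio → den
den → terrace
terrace → vault
vault → loft
loft → office
workshop → kitchen
kitchen → annex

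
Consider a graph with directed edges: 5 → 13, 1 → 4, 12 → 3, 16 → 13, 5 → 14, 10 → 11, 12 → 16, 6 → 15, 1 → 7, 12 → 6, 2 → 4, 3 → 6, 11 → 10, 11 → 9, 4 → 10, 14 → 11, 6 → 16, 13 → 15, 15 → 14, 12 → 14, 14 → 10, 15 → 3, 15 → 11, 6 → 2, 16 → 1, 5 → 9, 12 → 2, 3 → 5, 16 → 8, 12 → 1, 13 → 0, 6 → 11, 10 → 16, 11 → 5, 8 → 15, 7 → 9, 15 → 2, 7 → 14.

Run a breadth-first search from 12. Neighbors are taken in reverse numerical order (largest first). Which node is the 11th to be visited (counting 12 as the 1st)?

Visit 12; enqueue 16, 14, 6, 3, 2, 1 → queue [16, 14, 6, 3, 2, 1]
Visit 16; enqueue 13, 8 → queue [14, 6, 3, 2, 1, 13, 8]
Visit 14; enqueue 11, 10 → queue [6, 3, 2, 1, 13, 8, 11, 10]
Visit 6; enqueue 15 → queue [3, 2, 1, 13, 8, 11, 10, 15]
Visit 3; enqueue 5 → queue [2, 1, 13, 8, 11, 10, 15, 5]
Visit 2; enqueue 4 → queue [1, 13, 8, 11, 10, 15, 5, 4]
Visit 1; enqueue 7 → queue [13, 8, 11, 10, 15, 5, 4, 7]
Visit 13; enqueue 0 → queue [8, 11, 10, 15, 5, 4, 7, 0]
Visit 8 → queue [11, 10, 15, 5, 4, 7, 0]
Visit 11; enqueue 9 → queue [10, 15, 5, 4, 7, 0, 9]
Visit 10 → queue [15, 5, 4, 7, 0, 9]
Visit 15 → queue [5, 4, 7, 0, 9]
Visit 5 → queue [4, 7, 0, 9]
Visit 4 → queue [7, 0, 9]
Visit 7 → queue [0, 9]
Visit 0 → queue [9]
Visit 9 → queue []

Visit order: 12, 16, 14, 6, 3, 2, 1, 13, 8, 11, 10, 15, 5, 4, 7, 0, 9

10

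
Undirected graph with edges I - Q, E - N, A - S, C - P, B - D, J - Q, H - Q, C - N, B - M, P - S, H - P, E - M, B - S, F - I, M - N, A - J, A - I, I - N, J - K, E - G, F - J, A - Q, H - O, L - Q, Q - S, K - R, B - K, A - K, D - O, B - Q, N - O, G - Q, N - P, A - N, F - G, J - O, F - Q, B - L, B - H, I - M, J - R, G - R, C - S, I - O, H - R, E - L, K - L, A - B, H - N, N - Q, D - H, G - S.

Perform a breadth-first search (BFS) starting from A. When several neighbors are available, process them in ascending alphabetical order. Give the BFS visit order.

Visit A; enqueue B, I, J, K, N, Q, S → queue [B, I, J, K, N, Q, S]
Visit B; enqueue D, H, L, M → queue [I, J, K, N, Q, S, D, H, L, M]
Visit I; enqueue F, O → queue [J, K, N, Q, S, D, H, L, M, F, O]
Visit J; enqueue R → queue [K, N, Q, S, D, H, L, M, F, O, R]
Visit K → queue [N, Q, S, D, H, L, M, F, O, R]
Visit N; enqueue C, E, P → queue [Q, S, D, H, L, M, F, O, R, C, E, P]
Visit Q; enqueue G → queue [S, D, H, L, M, F, O, R, C, E, P, G]
Visit S → queue [D, H, L, M, F, O, R, C, E, P, G]
Visit D → queue [H, L, M, F, O, R, C, E, P, G]
Visit H → queue [L, M, F, O, R, C, E, P, G]
Visit L → queue [M, F, O, R, C, E, P, G]
Visit M → queue [F, O, R, C, E, P, G]
Visit F → queue [O, R, C, E, P, G]
Visit O → queue [R, C, E, P, G]
Visit R → queue [C, E, P, G]
Visit C → queue [E, P, G]
Visit E → queue [P, G]
Visit P → queue [G]
Visit G → queue []

A → B → I → J → K → N → Q → S → D → H → L → M → F → O → R → C → E → P → G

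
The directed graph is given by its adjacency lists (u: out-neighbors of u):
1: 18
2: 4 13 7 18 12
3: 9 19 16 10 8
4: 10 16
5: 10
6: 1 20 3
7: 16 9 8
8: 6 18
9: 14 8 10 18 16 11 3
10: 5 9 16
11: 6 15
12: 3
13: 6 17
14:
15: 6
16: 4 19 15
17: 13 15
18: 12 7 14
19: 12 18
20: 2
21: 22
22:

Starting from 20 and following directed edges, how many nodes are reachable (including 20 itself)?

BFS from 20 visits: 20, 2, 4, 13, 7, 18, 12, 10, 16, 6, 17, 9, 8, 14, 3, 5, 19, 15, 1, 11
Reachable nodes: 20 of 22 total.

20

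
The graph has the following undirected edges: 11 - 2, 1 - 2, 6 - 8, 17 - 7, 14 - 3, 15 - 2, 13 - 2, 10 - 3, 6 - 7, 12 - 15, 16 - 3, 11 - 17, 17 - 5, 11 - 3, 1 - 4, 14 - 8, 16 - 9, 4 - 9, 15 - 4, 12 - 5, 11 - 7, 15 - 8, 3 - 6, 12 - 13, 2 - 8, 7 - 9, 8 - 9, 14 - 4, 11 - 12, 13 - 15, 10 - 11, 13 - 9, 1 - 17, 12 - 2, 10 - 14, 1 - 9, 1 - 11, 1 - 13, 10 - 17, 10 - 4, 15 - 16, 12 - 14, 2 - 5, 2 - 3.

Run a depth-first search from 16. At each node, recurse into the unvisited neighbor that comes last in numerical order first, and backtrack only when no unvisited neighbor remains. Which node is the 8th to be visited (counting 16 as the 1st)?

Visit 16
16 → 15
15 → 13
13 → 12
12 → 14
14 → 10
10 → 17
17 → 11
11 → 7
7 → 9
9 → 8
8 → 6
6 → 3
3 → 2
2 → 5
2 → 1
1 → 4

Visit order: 16, 15, 13, 12, 14, 10, 17, 11, 7, 9, 8, 6, 3, 2, 5, 1, 4

11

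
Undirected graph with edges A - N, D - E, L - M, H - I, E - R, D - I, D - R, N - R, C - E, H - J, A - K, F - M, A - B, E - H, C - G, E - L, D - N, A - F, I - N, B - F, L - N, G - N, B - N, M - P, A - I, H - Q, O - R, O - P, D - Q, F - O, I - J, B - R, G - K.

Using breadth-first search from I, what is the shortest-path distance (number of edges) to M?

Level 0: I
Level 1: A, D, H, J, N
Level 2: B, E, F, G, K, L, Q, R
Level 3: C, M, O
Level 4: P
M first appears at level 3.

3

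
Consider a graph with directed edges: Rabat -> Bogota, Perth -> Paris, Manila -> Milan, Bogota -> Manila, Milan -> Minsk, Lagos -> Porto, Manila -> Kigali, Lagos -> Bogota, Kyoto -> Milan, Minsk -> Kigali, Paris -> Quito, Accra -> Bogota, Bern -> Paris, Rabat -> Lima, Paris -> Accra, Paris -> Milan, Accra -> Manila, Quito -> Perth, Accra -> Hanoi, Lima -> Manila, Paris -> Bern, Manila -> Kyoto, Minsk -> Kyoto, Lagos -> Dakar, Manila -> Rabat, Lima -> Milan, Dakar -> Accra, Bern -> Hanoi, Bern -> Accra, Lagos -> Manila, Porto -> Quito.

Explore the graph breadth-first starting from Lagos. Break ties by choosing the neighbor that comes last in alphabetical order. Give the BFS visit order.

Visit Lagos; enqueue Porto, Manila, Dakar, Bogota → queue [Porto, Manila, Dakar, Bogota]
Visit Porto; enqueue Quito → queue [Manila, Dakar, Bogota, Quito]
Visit Manila; enqueue Rabat, Milan, Kyoto, Kigali → queue [Dakar, Bogota, Quito, Rabat, Milan, Kyoto, Kigali]
Visit Dakar; enqueue Accra → queue [Bogota, Quito, Rabat, Milan, Kyoto, Kigali, Accra]
Visit Bogota → queue [Quito, Rabat, Milan, Kyoto, Kigali, Accra]
Visit Quito; enqueue Perth → queue [Rabat, Milan, Kyoto, Kigali, Accra, Perth]
Visit Rabat; enqueue Lima → queue [Milan, Kyoto, Kigali, Accra, Perth, Lima]
Visit Milan; enqueue Minsk → queue [Kyoto, Kigali, Accra, Perth, Lima, Minsk]
Visit Kyoto → queue [Kigali, Accra, Perth, Lima, Minsk]
Visit Kigali → queue [Accra, Perth, Lima, Minsk]
Visit Accra; enqueue Hanoi → queue [Perth, Lima, Minsk, Hanoi]
Visit Perth; enqueue Paris → queue [Lima, Minsk, Hanoi, Paris]
Visit Lima → queue [Minsk, Hanoi, Paris]
Visit Minsk → queue [Hanoi, Paris]
Visit Hanoi → queue [Paris]
Visit Paris; enqueue Bern → queue [Bern]
Visit Bern → queue []

Lagos -> Porto -> Manila -> Dakar -> Bogota -> Quito -> Rabat -> Milan -> Kyoto -> Kigali -> Accra -> Perth -> Lima -> Minsk -> Hanoi -> Paris -> Bern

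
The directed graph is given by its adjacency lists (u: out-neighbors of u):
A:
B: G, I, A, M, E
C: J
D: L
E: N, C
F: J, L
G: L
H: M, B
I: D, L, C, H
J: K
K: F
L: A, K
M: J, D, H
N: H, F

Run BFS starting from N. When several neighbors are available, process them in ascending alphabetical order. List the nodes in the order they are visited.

Visit N; enqueue F, H → queue [F, H]
Visit F; enqueue J, L → queue [H, J, L]
Visit H; enqueue B, M → queue [J, L, B, M]
Visit J; enqueue K → queue [L, B, M, K]
Visit L; enqueue A → queue [B, M, K, A]
Visit B; enqueue E, G, I → queue [M, K, A, E, G, I]
Visit M; enqueue D → queue [K, A, E, G, I, D]
Visit K → queue [A, E, G, I, D]
Visit A → queue [E, G, I, D]
Visit E; enqueue C → queue [G, I, D, C]
Visit G → queue [I, D, C]
Visit I → queue [D, C]
Visit D → queue [C]
Visit C → queue []

N → F → H → J → L → B → M → K → A → E → G → I → D → C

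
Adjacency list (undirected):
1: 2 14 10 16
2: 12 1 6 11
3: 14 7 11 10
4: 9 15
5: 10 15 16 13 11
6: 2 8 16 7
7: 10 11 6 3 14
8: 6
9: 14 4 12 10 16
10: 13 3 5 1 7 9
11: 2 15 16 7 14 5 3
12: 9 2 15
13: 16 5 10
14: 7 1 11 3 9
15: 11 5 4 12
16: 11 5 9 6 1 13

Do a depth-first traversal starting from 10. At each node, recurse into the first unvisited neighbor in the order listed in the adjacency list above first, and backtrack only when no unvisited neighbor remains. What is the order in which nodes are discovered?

Visit 10
10 → 13
13 → 16
16 → 11
11 → 2
2 → 12
12 → 9
9 → 14
14 → 7
7 → 6
6 → 8
7 → 3
14 → 1
9 → 4
4 → 15
15 → 5

10 → 13 → 16 → 11 → 2 → 12 → 9 → 14 → 7 → 6 → 8 → 3 → 1 → 4 → 15 → 5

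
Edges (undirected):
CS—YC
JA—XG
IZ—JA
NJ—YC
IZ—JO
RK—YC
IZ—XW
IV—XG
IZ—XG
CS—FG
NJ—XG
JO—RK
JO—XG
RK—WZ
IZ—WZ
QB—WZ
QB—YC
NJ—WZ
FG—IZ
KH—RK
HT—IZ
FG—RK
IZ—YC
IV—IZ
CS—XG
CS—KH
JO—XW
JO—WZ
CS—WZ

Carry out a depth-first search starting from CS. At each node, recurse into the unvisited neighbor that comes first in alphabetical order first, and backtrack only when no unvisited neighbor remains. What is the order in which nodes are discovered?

CS -> FG -> IZ -> HT -> IV -> XG -> JA -> JO -> RK -> KH -> WZ -> NJ -> YC -> QB -> XW

Visit CS
CS → FG
FG → IZ
IZ → HT
IZ → IV
IV → XG
XG → JA
XG → JO
JO → RK
RK → KH
RK → WZ
WZ → NJ
NJ → YC
YC → QB
JO → XW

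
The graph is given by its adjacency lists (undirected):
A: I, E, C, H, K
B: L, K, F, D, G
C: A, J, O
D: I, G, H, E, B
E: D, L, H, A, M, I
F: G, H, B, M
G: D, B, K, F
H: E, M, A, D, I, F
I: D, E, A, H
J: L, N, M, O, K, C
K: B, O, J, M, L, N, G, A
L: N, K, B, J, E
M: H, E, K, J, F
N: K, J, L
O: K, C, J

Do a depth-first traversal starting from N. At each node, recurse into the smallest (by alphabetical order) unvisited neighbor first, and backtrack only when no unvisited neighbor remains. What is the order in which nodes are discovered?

Visit N
N → J
J → C
C → A
A → E
E → D
D → B
B → F
F → G
G → K
K → L
K → M
M → H
H → I
K → O

N, J, C, A, E, D, B, F, G, K, L, M, H, I, O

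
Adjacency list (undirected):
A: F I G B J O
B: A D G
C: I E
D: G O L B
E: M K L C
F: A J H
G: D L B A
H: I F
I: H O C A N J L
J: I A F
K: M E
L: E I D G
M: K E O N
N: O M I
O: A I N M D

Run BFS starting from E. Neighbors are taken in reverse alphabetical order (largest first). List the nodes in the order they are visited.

Visit E; enqueue M, L, K, C → queue [M, L, K, C]
Visit M; enqueue O, N → queue [L, K, C, O, N]
Visit L; enqueue I, G, D → queue [K, C, O, N, I, G, D]
Visit K → queue [C, O, N, I, G, D]
Visit C → queue [O, N, I, G, D]
Visit O; enqueue A → queue [N, I, G, D, A]
Visit N → queue [I, G, D, A]
Visit I; enqueue J, H → queue [G, D, A, J, H]
Visit G; enqueue B → queue [D, A, J, H, B]
Visit D → queue [A, J, H, B]
Visit A; enqueue F → queue [J, H, B, F]
Visit J → queue [H, B, F]
Visit H → queue [B, F]
Visit B → queue [F]
Visit F → queue []

E -> M -> L -> K -> C -> O -> N -> I -> G -> D -> A -> J -> H -> B -> F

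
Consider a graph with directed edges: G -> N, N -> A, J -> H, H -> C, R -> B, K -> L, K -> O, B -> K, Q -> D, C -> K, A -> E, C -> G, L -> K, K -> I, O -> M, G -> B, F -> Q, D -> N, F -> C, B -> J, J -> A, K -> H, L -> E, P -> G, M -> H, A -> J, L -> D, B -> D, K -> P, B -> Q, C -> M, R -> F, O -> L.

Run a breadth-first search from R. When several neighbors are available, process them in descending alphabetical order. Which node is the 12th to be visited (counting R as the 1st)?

O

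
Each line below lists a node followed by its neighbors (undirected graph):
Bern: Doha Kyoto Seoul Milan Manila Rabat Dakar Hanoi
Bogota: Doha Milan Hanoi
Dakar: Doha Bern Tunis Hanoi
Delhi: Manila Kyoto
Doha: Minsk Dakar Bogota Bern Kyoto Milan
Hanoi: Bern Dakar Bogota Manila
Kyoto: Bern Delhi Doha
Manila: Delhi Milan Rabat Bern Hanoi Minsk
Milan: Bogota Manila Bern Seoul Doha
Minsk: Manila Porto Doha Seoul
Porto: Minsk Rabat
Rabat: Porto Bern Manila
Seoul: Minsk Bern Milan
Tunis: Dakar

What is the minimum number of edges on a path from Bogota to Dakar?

Level 0: Bogota
Level 1: Doha, Hanoi, Milan
Level 2: Bern, Dakar, Kyoto, Manila, Minsk, Seoul
Level 3: Delhi, Porto, Rabat, Tunis
Dakar first appears at level 2.

2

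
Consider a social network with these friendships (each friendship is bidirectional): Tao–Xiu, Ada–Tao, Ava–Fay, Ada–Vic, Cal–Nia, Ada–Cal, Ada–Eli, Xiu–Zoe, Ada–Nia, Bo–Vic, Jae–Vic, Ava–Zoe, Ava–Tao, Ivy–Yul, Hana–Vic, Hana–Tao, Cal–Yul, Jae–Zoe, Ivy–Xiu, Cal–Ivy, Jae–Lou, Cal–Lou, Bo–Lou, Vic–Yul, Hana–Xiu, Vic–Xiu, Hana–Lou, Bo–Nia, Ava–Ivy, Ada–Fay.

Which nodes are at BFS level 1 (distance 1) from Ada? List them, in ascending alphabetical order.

Cal, Eli, Fay, Nia, Tao, Vic

Level 0: Ada
Level 1: Cal, Eli, Fay, Nia, Tao, Vic
Level 2: Ava, Bo, Hana, Ivy, Jae, Lou, Xiu, Yul
Level 3: Zoe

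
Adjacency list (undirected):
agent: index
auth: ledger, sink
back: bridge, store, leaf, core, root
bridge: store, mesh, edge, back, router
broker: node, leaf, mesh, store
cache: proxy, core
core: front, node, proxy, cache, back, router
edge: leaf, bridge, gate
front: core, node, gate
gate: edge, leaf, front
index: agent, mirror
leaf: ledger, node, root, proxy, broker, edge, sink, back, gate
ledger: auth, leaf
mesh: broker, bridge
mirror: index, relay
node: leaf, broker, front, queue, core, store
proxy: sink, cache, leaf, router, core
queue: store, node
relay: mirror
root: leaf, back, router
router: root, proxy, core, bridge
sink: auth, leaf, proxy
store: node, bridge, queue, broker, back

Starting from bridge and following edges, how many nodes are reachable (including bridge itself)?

19

BFS from bridge visits: bridge, back, edge, mesh, router, store, core, leaf, root, gate, broker, proxy, node, queue, cache, front, ledger, sink, auth
Reachable nodes: 19 of 23 total.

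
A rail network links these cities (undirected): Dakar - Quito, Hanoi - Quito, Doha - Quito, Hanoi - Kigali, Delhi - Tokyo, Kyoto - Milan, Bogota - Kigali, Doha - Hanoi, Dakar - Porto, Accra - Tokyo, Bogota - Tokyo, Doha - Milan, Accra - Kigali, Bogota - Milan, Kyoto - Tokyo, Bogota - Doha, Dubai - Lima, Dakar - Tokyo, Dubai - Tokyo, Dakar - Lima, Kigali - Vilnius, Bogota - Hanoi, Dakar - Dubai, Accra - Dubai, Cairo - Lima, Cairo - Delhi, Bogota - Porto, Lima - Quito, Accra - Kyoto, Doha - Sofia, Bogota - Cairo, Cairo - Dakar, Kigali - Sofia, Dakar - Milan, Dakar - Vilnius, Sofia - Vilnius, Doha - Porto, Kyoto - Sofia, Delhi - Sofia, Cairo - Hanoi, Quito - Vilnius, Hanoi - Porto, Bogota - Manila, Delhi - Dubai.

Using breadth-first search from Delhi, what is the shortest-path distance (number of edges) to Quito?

Level 0: Delhi
Level 1: Cairo, Dubai, Sofia, Tokyo
Level 2: Accra, Bogota, Dakar, Doha, Hanoi, Kigali, Kyoto, Lima, Vilnius
Level 3: Manila, Milan, Porto, Quito
Quito first appears at level 3.

3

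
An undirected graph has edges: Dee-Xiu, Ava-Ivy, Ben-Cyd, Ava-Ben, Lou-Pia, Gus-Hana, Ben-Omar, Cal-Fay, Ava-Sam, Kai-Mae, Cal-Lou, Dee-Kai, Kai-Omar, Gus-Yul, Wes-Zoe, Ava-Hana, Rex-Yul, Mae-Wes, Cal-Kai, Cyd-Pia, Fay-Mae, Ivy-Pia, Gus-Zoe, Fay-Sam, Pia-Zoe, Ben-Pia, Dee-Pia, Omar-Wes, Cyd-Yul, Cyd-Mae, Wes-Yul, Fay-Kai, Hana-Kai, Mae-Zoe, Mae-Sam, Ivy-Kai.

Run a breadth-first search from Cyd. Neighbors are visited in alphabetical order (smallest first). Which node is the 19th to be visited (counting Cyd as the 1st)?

Cal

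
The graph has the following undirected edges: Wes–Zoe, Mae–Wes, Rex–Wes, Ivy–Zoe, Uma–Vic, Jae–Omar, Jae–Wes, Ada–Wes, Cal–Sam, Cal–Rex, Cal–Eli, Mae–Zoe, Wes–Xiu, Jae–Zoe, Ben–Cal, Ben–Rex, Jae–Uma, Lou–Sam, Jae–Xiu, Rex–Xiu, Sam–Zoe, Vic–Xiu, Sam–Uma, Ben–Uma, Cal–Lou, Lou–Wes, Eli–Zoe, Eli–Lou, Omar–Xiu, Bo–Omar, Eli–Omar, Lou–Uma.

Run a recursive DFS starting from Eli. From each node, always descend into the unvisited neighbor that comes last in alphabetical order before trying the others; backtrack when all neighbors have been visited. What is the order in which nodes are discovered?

Eli -> Zoe -> Wes -> Xiu -> Vic -> Uma -> Sam -> Lou -> Cal -> Rex -> Ben -> Jae -> Omar -> Bo -> Mae -> Ada -> Ivy

Visit Eli
Eli → Zoe
Zoe → Wes
Wes → Xiu
Xiu → Vic
Vic → Uma
Uma → Sam
Sam → Lou
Lou → Cal
Cal → Rex
Rex → Ben
Uma → Jae
Jae → Omar
Omar → Bo
Wes → Mae
Wes → Ada
Zoe → Ivy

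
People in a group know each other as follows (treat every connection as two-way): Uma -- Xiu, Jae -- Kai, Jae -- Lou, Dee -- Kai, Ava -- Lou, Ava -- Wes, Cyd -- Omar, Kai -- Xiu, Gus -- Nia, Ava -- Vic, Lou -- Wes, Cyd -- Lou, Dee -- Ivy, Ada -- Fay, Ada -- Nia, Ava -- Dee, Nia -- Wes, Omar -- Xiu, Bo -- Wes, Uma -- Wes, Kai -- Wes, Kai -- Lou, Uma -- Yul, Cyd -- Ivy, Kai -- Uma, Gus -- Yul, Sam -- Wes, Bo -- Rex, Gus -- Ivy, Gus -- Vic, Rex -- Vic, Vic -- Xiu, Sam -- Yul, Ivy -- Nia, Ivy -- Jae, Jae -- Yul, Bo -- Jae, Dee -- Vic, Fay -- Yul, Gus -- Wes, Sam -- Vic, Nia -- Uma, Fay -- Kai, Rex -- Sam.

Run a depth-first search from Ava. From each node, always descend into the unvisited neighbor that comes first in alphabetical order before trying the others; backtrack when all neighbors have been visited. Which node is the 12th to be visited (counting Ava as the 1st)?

Nia

Visit Ava
Ava → Dee
Dee → Ivy
Ivy → Cyd
Cyd → Lou
Lou → Jae
Jae → Bo
Bo → Rex
Rex → Sam
Sam → Vic
Vic → Gus
Gus → Nia
Nia → Ada
Ada → Fay
Fay → Kai
Kai → Uma
Uma → Wes
Uma → Xiu
Xiu → Omar
Uma → Yul

Visit order: Ava, Dee, Ivy, Cyd, Lou, Jae, Bo, Rex, Sam, Vic, Gus, Nia, Ada, Fay, Kai, Uma, Wes, Xiu, Omar, Yul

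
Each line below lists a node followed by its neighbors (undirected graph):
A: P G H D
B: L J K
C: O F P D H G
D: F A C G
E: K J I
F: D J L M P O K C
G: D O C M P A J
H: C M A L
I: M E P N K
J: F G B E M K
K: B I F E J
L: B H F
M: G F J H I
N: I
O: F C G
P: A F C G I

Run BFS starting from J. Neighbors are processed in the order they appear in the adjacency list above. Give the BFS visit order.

Visit J; enqueue F, G, B, E, M, K → queue [F, G, B, E, M, K]
Visit F; enqueue D, L, P, O, C → queue [G, B, E, M, K, D, L, P, O, C]
Visit G; enqueue A → queue [B, E, M, K, D, L, P, O, C, A]
Visit B → queue [E, M, K, D, L, P, O, C, A]
Visit E; enqueue I → queue [M, K, D, L, P, O, C, A, I]
Visit M; enqueue H → queue [K, D, L, P, O, C, A, I, H]
Visit K → queue [D, L, P, O, C, A, I, H]
Visit D → queue [L, P, O, C, A, I, H]
Visit L → queue [P, O, C, A, I, H]
Visit P → queue [O, C, A, I, H]
Visit O → queue [C, A, I, H]
Visit C → queue [A, I, H]
Visit A → queue [I, H]
Visit I; enqueue N → queue [H, N]
Visit H → queue [N]
Visit N → queue []

J -> F -> G -> B -> E -> M -> K -> D -> L -> P -> O -> C -> A -> I -> H -> N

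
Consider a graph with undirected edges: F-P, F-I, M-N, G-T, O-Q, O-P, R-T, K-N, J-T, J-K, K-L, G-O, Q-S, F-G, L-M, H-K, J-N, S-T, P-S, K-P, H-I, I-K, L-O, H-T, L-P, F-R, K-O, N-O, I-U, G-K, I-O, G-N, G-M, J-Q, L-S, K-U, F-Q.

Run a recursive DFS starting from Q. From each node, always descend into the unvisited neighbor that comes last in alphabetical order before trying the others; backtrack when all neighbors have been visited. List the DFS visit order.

Visit Q
Q → S
S → T
T → R
R → F
F → P
P → O
O → N
N → M
M → L
L → K
K → U
U → I
I → H
K → J
K → G

Q, S, T, R, F, P, O, N, M, L, K, U, I, H, J, G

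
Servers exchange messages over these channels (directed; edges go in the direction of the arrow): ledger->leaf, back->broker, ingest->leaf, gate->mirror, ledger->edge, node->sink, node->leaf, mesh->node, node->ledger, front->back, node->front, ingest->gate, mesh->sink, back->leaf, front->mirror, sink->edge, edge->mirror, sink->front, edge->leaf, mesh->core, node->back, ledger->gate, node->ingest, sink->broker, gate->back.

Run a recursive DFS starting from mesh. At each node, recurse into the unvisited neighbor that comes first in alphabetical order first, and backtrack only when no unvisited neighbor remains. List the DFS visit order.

mesh, core, node, back, broker, leaf, front, mirror, ingest, gate, ledger, edge, sink

Visit mesh
mesh → core
mesh → node
node → back
back → broker
back → leaf
node → front
front → mirror
node → ingest
ingest → gate
node → ledger
ledger → edge
node → sink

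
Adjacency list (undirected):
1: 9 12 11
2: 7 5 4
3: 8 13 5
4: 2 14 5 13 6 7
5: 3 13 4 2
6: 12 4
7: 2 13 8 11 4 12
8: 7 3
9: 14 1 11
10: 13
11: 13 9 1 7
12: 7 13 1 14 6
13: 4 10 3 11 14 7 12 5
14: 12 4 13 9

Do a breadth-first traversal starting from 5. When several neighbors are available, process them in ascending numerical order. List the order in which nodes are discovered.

5, 2, 3, 4, 13, 7, 8, 6, 14, 10, 11, 12, 9, 1

Visit 5; enqueue 2, 3, 4, 13 → queue [2, 3, 4, 13]
Visit 2; enqueue 7 → queue [3, 4, 13, 7]
Visit 3; enqueue 8 → queue [4, 13, 7, 8]
Visit 4; enqueue 6, 14 → queue [13, 7, 8, 6, 14]
Visit 13; enqueue 10, 11, 12 → queue [7, 8, 6, 14, 10, 11, 12]
Visit 7 → queue [8, 6, 14, 10, 11, 12]
Visit 8 → queue [6, 14, 10, 11, 12]
Visit 6 → queue [14, 10, 11, 12]
Visit 14; enqueue 9 → queue [10, 11, 12, 9]
Visit 10 → queue [11, 12, 9]
Visit 11; enqueue 1 → queue [12, 9, 1]
Visit 12 → queue [9, 1]
Visit 9 → queue [1]
Visit 1 → queue []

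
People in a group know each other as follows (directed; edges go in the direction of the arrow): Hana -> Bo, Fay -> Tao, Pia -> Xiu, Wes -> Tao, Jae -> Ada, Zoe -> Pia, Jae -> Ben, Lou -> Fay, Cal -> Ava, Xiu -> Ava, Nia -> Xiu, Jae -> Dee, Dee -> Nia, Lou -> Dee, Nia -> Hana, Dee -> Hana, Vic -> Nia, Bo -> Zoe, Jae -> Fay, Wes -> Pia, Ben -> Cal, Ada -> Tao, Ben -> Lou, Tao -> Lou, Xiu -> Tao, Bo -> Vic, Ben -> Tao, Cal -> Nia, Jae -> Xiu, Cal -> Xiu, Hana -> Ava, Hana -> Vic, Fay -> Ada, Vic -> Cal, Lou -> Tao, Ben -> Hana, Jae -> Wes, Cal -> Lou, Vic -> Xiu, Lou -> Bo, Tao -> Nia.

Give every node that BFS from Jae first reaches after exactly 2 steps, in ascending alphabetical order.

Ava, Cal, Hana, Lou, Nia, Pia, Tao

Level 0: Jae
Level 1: Ada, Ben, Dee, Fay, Wes, Xiu
Level 2: Ava, Cal, Hana, Lou, Nia, Pia, Tao
Level 3: Bo, Vic
Level 4: Zoe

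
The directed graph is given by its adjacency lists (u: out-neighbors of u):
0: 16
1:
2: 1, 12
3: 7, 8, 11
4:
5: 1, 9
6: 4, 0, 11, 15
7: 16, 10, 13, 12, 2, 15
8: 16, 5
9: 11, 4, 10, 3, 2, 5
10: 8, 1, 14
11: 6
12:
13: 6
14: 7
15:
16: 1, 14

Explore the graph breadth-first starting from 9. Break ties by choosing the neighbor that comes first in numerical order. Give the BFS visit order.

Visit 9; enqueue 2, 3, 4, 5, 10, 11 → queue [2, 3, 4, 5, 10, 11]
Visit 2; enqueue 1, 12 → queue [3, 4, 5, 10, 11, 1, 12]
Visit 3; enqueue 7, 8 → queue [4, 5, 10, 11, 1, 12, 7, 8]
Visit 4 → queue [5, 10, 11, 1, 12, 7, 8]
Visit 5 → queue [10, 11, 1, 12, 7, 8]
Visit 10; enqueue 14 → queue [11, 1, 12, 7, 8, 14]
Visit 11; enqueue 6 → queue [1, 12, 7, 8, 14, 6]
Visit 1 → queue [12, 7, 8, 14, 6]
Visit 12 → queue [7, 8, 14, 6]
Visit 7; enqueue 13, 15, 16 → queue [8, 14, 6, 13, 15, 16]
Visit 8 → queue [14, 6, 13, 15, 16]
Visit 14 → queue [6, 13, 15, 16]
Visit 6; enqueue 0 → queue [13, 15, 16, 0]
Visit 13 → queue [15, 16, 0]
Visit 15 → queue [16, 0]
Visit 16 → queue [0]
Visit 0 → queue []

9 2 3 4 5 10 11 1 12 7 8 14 6 13 15 16 0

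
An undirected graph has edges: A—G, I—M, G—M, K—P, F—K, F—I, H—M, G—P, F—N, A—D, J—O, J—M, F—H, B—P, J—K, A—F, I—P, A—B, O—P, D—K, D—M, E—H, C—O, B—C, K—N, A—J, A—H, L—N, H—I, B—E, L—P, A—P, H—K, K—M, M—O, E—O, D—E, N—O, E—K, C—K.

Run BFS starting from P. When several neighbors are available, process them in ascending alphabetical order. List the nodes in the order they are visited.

Visit P; enqueue A, B, G, I, K, L, O → queue [A, B, G, I, K, L, O]
Visit A; enqueue D, F, H, J → queue [B, G, I, K, L, O, D, F, H, J]
Visit B; enqueue C, E → queue [G, I, K, L, O, D, F, H, J, C, E]
Visit G; enqueue M → queue [I, K, L, O, D, F, H, J, C, E, M]
Visit I → queue [K, L, O, D, F, H, J, C, E, M]
Visit K; enqueue N → queue [L, O, D, F, H, J, C, E, M, N]
Visit L → queue [O, D, F, H, J, C, E, M, N]
Visit O → queue [D, F, H, J, C, E, M, N]
Visit D → queue [F, H, J, C, E, M, N]
Visit F → queue [H, J, C, E, M, N]
Visit H → queue [J, C, E, M, N]
Visit J → queue [C, E, M, N]
Visit C → queue [E, M, N]
Visit E → queue [M, N]
Visit M → queue [N]
Visit N → queue []

P, A, B, G, I, K, L, O, D, F, H, J, C, E, M, N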